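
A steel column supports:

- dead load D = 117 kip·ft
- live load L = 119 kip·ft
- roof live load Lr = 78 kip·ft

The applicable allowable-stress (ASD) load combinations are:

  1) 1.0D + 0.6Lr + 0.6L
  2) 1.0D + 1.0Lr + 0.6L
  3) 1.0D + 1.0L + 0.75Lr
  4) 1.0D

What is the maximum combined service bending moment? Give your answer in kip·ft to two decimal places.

294.50 kip·ft

1) 1.0(117) + 0.6(78) + 0.6(119) = 117.00 + 46.80 + 71.40 = 235.20
2) 1.0(117) + 1.0(78) + 0.6(119) = 117.00 + 78.00 + 71.40 = 266.40
3) 1.0(117) + 1.0(119) + 0.75(78) = 117.00 + 119.00 + 58.50 = 294.50
4) 1.0(117) = 117.00
Combination 3 governs: M = 294.50 kip·ft.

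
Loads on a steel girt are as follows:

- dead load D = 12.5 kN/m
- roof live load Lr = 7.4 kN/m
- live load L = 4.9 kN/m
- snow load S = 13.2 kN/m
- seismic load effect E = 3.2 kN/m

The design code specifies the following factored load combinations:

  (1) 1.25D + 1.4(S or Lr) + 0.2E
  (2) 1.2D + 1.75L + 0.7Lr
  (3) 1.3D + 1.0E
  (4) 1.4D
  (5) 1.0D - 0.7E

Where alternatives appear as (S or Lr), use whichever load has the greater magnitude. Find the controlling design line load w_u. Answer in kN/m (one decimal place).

(S or Lr) → S = 13.2 kN/m.
(1) 1.25(12.5) + 1.4(13.2) + 0.2(3.2) = 34.7
(2) 1.2(12.5) + 1.75(4.9) + 0.7(7.4) = 28.8
(3) 1.3(12.5) + 1.0(3.2) = 19.5
(4) 1.4(12.5) = 17.5
(5) 1.0(12.5) - 0.7(3.2) = 10.3
Combination 1 governs: w_u = 34.7 kN/m.

34.7 kN/m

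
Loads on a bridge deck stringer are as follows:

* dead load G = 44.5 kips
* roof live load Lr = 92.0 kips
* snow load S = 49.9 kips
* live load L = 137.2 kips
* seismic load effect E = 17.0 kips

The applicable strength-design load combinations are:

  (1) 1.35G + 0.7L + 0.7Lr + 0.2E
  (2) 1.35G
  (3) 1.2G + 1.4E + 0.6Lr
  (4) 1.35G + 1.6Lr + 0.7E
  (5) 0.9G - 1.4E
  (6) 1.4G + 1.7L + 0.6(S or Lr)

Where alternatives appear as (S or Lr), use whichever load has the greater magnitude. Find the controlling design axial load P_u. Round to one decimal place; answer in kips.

350.7 kips

(S or Lr) → Lr = 92.0 kips.
(1) 1.35(44.5) + 0.7(137.2) + 0.7(92.0) + 0.2(17.0) = 60.1 + 96.0 + 64.4 + 3.4 = 223.9
(2) 1.35(44.5) = 60.1
(3) 1.2(44.5) + 1.4(17.0) + 0.6(92.0) = 53.4 + 23.8 + 55.2 = 132.4
(4) 1.35(44.5) + 1.6(92.0) + 0.7(17.0) = 60.1 + 147.2 + 11.9 = 219.2
(5) 0.9(44.5) - 1.4(17.0) = 40.1 - 23.8 = 16.3
(6) 1.4(44.5) + 1.7(137.2) + 0.6(92.0) = 62.3 + 233.2 + 55.2 = 350.7
The controlling combination is 6, giving 350.7 kips.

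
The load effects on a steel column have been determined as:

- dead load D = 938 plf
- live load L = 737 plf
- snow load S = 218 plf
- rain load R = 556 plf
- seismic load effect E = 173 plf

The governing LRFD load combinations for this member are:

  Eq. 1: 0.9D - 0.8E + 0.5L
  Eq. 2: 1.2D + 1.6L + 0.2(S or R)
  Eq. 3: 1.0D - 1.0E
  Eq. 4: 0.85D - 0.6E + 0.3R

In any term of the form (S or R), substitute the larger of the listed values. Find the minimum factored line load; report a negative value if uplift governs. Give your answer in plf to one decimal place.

(S or R) → R = 556 plf.
Eq. 1: 0.9(938) - 0.8(173) + 0.5(737) = 844.2 - 138.4 + 368.5 = 1074.3
Eq. 2: 1.2(938) + 1.6(737) + 0.2(556) = 1125.6 + 1179.2 + 111.2 = 2416.0
Eq. 3: 1.0(938) - 1.0(173) = 938.0 - 173.0 = 765.0
Eq. 4: 0.85(938) - 0.6(173) + 0.3(556) = 797.3 - 103.8 + 166.8 = 860.3
Combination 3 gives the minimum: 765.0 plf.

765.0 plf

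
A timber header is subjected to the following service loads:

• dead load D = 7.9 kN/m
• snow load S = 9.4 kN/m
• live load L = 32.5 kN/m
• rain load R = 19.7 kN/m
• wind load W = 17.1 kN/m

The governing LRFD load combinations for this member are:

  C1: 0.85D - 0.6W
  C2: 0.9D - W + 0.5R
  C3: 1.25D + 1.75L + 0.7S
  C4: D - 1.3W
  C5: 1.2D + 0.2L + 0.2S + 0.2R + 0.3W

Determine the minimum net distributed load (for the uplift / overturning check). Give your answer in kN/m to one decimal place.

-14.3 kN/m

C1: 0.85(7.9) - 0.6(17.1) = -3.5
C2: 0.9(7.9) - 1.0(17.1) + 0.5(19.7) = -0.1
C3: 1.25(7.9) + 1.75(32.5) + 0.7(9.4) = 73.3
C4: 1.0(7.9) - 1.3(17.1) = -14.3
C5: 1.2(7.9) + 0.2(32.5) + 0.2(9.4) + 0.2(19.7) + 0.3(17.1) = 26.9
Combination 4 gives the minimum: -14.3 kN/m.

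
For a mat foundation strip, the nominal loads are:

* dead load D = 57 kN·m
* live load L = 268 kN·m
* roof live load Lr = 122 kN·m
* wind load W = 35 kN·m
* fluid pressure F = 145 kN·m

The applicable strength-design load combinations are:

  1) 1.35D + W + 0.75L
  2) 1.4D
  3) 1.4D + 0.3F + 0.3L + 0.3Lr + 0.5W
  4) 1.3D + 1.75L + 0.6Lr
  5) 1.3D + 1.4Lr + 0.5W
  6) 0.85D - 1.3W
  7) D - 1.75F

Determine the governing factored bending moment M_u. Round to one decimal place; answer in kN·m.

616.3 kN·m

1) 1.35(57) + 1.0(35) + 0.75(268) = 77.0 + 35.0 + 201.0 = 313.0
2) 1.4(57) = 79.8
3) 1.4(57) + 0.3(145) + 0.3(268) + 0.3(122) + 0.5(35) = 79.8 + 43.5 + 80.4 + 36.6 + 17.5 = 257.8
4) 1.3(57) + 1.75(268) + 0.6(122) = 74.1 + 469.0 + 73.2 = 616.3
5) 1.3(57) + 1.4(122) + 0.5(35) = 74.1 + 170.8 + 17.5 = 262.4
6) 0.85(57) - 1.3(35) = 48.5 - 45.5 = 3.0
7) 1.0(57) - 1.75(145) = 57.0 - 253.8 = -196.8
Maximum is from combination 4.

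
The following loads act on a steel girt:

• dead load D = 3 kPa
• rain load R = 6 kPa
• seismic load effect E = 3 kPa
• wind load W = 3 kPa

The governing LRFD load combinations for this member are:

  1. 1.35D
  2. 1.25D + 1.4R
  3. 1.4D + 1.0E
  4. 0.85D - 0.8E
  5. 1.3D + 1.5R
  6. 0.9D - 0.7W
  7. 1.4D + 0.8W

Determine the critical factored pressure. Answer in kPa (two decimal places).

1. 1.35(3) = 4.05
2. 1.25(3) + 1.4(6) = 12.15
3. 1.4(3) + 1.0(3) = 7.20
4. 0.85(3) - 0.8(3) = 0.15
5. 1.3(3) + 1.5(6) = 12.90
6. 0.9(3) - 0.7(3) = 0.60
7. 1.4(3) + 0.8(3) = 6.60
Maximum is from combination 5.

12.90 kPa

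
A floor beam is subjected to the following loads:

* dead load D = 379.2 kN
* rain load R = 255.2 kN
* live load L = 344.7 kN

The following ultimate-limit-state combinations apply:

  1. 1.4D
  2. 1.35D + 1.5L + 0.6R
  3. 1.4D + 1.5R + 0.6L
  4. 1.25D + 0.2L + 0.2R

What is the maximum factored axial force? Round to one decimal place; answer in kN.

1182.1 kN

1. 1.4(379.2) = 530.9
2. 1.35(379.2) + 1.5(344.7) + 0.6(255.2) = 511.9 + 517.1 + 153.1 = 1182.1
3. 1.4(379.2) + 1.5(255.2) + 0.6(344.7) = 530.9 + 382.8 + 206.8 = 1120.5
4. 1.25(379.2) + 0.2(344.7) + 0.2(255.2) = 594.0
The controlling combination is 2, giving 1182.1 kN.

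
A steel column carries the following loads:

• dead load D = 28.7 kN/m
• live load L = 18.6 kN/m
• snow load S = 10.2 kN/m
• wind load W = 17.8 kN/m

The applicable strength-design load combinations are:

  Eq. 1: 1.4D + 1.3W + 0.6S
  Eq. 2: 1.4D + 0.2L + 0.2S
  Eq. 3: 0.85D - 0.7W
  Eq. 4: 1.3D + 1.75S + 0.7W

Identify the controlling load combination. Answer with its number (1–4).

Combination 1

Eq. 1: 1.4(28.7) + 1.3(17.8) + 0.6(10.2) = 69.4
Eq. 2: 1.4(28.7) + 0.2(18.6) + 0.2(10.2) = 45.9
Eq. 3: 0.85(28.7) - 0.7(17.8) = 11.9
Eq. 4: 1.3(28.7) + 1.75(10.2) + 0.7(17.8) = 67.6
The largest value is 69.4 kN/m from combination 1.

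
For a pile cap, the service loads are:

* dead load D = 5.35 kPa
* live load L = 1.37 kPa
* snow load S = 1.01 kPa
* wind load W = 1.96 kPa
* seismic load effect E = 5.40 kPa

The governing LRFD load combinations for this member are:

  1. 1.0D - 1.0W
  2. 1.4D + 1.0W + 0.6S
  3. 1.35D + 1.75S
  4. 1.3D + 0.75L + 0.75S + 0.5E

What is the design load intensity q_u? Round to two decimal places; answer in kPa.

11.44 kPa

1. 1.0(5.35) - 1.0(1.96) = 5.35 - 1.96 = 3.39
2. 1.4(5.35) + 1.0(1.96) + 0.6(1.01) = 7.49 + 1.96 + 0.61 = 10.06
3. 1.35(5.35) + 1.75(1.01) = 7.22 + 1.77 = 8.99
4. 1.3(5.35) + 0.75(1.37) + 0.75(1.01) + 0.5(5.40) = 11.44
Combination 4 governs: q_u = 11.44 kPa.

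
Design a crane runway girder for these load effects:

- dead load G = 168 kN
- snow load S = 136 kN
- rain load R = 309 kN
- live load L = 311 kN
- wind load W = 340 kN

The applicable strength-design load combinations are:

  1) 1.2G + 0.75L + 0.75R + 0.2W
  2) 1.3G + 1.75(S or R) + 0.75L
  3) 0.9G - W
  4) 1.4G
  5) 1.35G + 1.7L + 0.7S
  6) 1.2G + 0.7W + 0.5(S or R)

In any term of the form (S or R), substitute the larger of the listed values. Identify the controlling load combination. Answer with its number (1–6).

(S or R) → R = 309 kN.
1) 1.2(168) + 0.75(311) + 0.75(309) + 0.2(340) = 201.60 + 233.25 + 231.75 + 68.00 = 734.60
2) 1.3(168) + 1.75(309) + 0.75(311) = 218.40 + 540.75 + 233.25 = 992.40
3) 0.9(168) - 1.0(340) = 151.20 - 340.00 = -188.80
4) 1.4(168) = 235.20
5) 1.35(168) + 1.7(311) + 0.7(136) = 226.80 + 528.70 + 95.20 = 850.70
6) 1.2(168) + 0.7(340) + 0.5(309) = 201.60 + 238.00 + 154.50 = 594.10
The largest value is 992.40 kN from combination 2.

Combination 2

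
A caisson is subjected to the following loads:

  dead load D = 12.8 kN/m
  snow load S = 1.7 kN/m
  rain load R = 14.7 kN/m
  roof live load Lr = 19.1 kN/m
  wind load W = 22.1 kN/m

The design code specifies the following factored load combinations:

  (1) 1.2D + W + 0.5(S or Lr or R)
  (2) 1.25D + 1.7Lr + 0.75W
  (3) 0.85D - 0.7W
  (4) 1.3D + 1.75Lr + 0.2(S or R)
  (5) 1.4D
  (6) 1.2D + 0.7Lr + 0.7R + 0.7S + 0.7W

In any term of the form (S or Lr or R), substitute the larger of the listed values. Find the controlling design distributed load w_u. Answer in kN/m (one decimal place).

(S or Lr or R) → Lr = 19.1 kN/m; (S or R) → R = 14.7 kN/m.
(1) 1.2(12.8) + 1.0(22.1) + 0.5(19.1) = 47.0
(2) 1.25(12.8) + 1.7(19.1) + 0.75(22.1) = 65.0
(3) 0.85(12.8) - 0.7(22.1) = 10.9 - 15.5 = -4.6
(4) 1.3(12.8) + 1.75(19.1) + 0.2(14.7) = 53.0
(5) 1.4(12.8) = 17.9
(6) 1.2(12.8) + 0.7(19.1) + 0.7(14.7) + 0.7(1.7) + 0.7(22.1) = 55.7
Maximum is from combination 2.

65.0 kN/m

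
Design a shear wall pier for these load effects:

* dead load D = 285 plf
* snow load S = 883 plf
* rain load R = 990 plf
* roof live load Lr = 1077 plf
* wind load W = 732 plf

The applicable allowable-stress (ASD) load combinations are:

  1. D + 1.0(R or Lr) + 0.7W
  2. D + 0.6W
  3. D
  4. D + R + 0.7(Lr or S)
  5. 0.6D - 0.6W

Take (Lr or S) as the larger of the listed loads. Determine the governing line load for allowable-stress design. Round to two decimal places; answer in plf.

2028.90 plf

(R or Lr) → Lr = 1077 plf; (Lr or S) → Lr = 1077 plf.
1. 1.0(285) + 1.0(1077) + 0.7(732) = 285.00 + 1077.00 + 512.40 = 1874.40
2. 1.0(285) + 0.6(732) = 285.00 + 439.20 = 724.20
3. 1.0(285) = 285.00
4. 1.0(285) + 1.0(990) + 0.7(1077) = 285.00 + 990.00 + 753.90 = 2028.90
5. 0.6(285) - 0.6(732) = 171.00 - 439.20 = -268.20
The controlling combination is 4, giving 2028.90 plf.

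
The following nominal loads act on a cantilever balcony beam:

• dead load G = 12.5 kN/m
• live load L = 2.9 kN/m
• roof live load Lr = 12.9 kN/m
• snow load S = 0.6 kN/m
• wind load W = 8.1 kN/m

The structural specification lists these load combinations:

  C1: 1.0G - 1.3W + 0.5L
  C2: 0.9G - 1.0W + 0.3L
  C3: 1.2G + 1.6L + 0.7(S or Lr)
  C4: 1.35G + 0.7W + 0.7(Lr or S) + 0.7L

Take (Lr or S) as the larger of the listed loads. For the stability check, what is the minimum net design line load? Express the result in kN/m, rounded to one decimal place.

3.4 kN/m

(S or Lr) → Lr = 12.9 kN/m; (Lr or S) → Lr = 12.9 kN/m.
C1: 1.0(12.5) - 1.3(8.1) + 0.5(2.9) = 3.4
C2: 0.9(12.5) - 1.0(8.1) + 0.3(2.9) = 4.0
C3: 1.2(12.5) + 1.6(2.9) + 0.7(12.9) = 28.7
C4: 1.35(12.5) + 0.7(8.1) + 0.7(12.9) + 0.7(2.9) = 16.9 + 5.7 + 9.0 + 2.0 = 33.6
Combination 1 gives the minimum: 3.4 kN/m.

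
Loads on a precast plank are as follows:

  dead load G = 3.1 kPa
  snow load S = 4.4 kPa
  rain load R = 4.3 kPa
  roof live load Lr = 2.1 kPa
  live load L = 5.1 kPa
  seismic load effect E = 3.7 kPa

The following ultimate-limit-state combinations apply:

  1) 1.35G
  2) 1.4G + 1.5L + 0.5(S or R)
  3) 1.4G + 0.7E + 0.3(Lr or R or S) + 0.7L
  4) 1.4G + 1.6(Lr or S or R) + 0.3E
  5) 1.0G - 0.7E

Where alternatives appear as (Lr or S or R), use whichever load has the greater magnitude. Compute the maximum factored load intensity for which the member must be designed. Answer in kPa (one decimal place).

14.2 kPa

(S or R) → S = 4.4 kPa; (Lr or R or S) → S = 4.4 kPa; (Lr or S or R) → S = 4.4 kPa.
1) 1.35(3.1) = 4.2
2) 1.4(3.1) + 1.5(5.1) + 0.5(4.4) = 4.3 + 7.7 + 2.2 = 14.2
3) 1.4(3.1) + 0.7(3.7) + 0.3(4.4) + 0.7(5.1) = 4.3 + 2.6 + 1.3 + 3.6 = 11.8
4) 1.4(3.1) + 1.6(4.4) + 0.3(3.7) = 12.5
5) 1.0(3.1) - 0.7(3.7) = 3.1 - 2.6 = 0.5
Combination 2 governs: q_u = 14.2 kPa.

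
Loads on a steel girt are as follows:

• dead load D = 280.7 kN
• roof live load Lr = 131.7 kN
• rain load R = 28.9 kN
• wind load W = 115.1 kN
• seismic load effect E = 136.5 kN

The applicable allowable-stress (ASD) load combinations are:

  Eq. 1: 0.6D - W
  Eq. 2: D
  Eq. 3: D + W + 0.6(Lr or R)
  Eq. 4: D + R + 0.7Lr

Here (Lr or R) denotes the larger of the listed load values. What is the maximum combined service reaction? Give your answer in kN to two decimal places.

(Lr or R) → Lr = 131.7 kN.
Eq. 1: 0.6(280.7) - 1.0(115.1) = 168.42 - 115.10 = 53.32
Eq. 2: 1.0(280.7) = 280.70
Eq. 3: 1.0(280.7) + 1.0(115.1) + 0.6(131.7) = 280.70 + 115.10 + 79.02 = 474.82
Eq. 4: 1.0(280.7) + 1.0(28.9) + 0.7(131.7) = 280.70 + 28.90 + 92.19 = 401.79
Maximum is from combination 3.

474.82 kN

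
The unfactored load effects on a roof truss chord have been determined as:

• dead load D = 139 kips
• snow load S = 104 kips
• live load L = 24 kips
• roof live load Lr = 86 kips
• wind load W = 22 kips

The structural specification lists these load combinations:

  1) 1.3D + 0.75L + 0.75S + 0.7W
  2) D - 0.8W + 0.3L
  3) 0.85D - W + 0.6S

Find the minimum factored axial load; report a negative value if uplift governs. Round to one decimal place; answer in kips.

1) 1.3(139) + 0.75(24) + 0.75(104) + 0.7(22) = 180.7 + 18.0 + 78.0 + 15.4 = 292.1
2) 1.0(139) - 0.8(22) + 0.3(24) = 139.0 - 17.6 + 7.2 = 128.6
3) 0.85(139) - 1.0(22) + 0.6(104) = 118.2 - 22.0 + 62.4 = 158.6
Combination 2 gives the minimum: 128.6 kips.

128.6 kips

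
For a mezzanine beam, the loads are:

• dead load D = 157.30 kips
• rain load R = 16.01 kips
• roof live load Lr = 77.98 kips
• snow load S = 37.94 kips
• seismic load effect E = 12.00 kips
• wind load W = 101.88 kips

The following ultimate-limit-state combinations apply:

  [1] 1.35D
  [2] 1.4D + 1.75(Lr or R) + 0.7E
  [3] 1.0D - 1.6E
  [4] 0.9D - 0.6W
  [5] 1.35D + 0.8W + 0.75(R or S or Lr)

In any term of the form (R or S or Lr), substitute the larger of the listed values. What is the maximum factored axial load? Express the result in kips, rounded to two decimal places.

365.09 kips

(Lr or R) → Lr = 77.98 kips; (R or S or Lr) → Lr = 77.98 kips.
[1] 1.35(157.30) = 212.36
[2] 1.4(157.30) + 1.75(77.98) + 0.7(12.00) = 365.09
[3] 1.0(157.30) - 1.6(12.00) = 138.10
[4] 0.9(157.30) - 0.6(101.88) = 80.44
[5] 1.35(157.30) + 0.8(101.88) + 0.75(77.98) = 352.34
Combination 2 governs: P_u = 365.09 kips.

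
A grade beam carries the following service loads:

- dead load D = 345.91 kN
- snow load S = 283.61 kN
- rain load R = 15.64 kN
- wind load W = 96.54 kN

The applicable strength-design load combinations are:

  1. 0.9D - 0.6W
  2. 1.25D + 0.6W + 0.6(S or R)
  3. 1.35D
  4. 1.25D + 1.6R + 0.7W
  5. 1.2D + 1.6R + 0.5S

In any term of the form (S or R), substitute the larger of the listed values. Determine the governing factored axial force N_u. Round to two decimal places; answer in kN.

660.48 kN

(S or R) → S = 283.61 kN.
1. 0.9(345.91) - 0.6(96.54) = 311.32 - 57.92 = 253.40
2. 1.25(345.91) + 0.6(96.54) + 0.6(283.61) = 432.39 + 57.92 + 170.17 = 660.48
3. 1.35(345.91) = 466.98
4. 1.25(345.91) + 1.6(15.64) + 0.7(96.54) = 432.39 + 25.02 + 67.58 = 524.99
5. 1.2(345.91) + 1.6(15.64) + 0.5(283.61) = 415.09 + 25.02 + 141.81 = 581.92
The controlling combination is 2, giving 660.48 kN.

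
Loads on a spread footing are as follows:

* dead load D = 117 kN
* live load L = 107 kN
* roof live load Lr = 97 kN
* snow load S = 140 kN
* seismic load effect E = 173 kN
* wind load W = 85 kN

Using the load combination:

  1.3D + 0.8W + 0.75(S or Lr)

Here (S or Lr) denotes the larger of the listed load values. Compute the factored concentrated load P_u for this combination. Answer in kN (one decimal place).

325.1 kN

(S or Lr) → S = 140 kN.
1.3(117) + 0.8(85) + 0.75(140) = 152.1 + 68.0 + 105.0 = 325.1
P_u = 325.1 kN.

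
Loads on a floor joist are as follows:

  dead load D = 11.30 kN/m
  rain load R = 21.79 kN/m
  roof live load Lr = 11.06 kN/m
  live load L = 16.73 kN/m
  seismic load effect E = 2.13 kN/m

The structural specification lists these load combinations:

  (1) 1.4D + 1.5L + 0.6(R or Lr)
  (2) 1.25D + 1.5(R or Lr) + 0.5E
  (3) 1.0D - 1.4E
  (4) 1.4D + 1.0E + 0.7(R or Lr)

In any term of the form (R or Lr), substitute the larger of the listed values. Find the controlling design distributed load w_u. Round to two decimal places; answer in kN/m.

(R or Lr) → R = 21.79 kN/m.
(1) 1.4(11.30) + 1.5(16.73) + 0.6(21.79) = 15.82 + 25.10 + 13.07 = 53.99
(2) 1.25(11.30) + 1.5(21.79) + 0.5(2.13) = 47.88
(3) 1.0(11.30) - 1.4(2.13) = 11.30 - 2.98 = 8.32
(4) 1.4(11.30) + 1.0(2.13) + 0.7(21.79) = 15.82 + 2.13 + 15.25 = 33.20
Maximum is from combination 1.

53.99 kN/m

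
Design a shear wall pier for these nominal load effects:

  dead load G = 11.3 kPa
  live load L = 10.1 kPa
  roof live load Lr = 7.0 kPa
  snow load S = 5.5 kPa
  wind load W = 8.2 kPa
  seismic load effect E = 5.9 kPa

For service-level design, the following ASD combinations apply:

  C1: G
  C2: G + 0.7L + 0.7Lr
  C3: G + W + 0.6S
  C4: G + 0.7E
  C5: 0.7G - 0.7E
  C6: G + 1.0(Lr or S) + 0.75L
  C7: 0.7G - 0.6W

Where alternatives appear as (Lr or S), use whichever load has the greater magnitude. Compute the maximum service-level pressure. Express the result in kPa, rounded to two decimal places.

25.88 kPa

(Lr or S) → Lr = 7.0 kPa.
C1: 1.0(11.3) = 11.30
C2: 1.0(11.3) + 0.7(10.1) + 0.7(7.0) = 11.30 + 7.07 + 4.90 = 23.27
C3: 1.0(11.3) + 1.0(8.2) + 0.6(5.5) = 11.30 + 8.20 + 3.30 = 22.80
C4: 1.0(11.3) + 0.7(5.9) = 11.30 + 4.13 = 15.43
C5: 0.7(11.3) - 0.7(5.9) = 7.91 - 4.13 = 3.78
C6: 1.0(11.3) + 1.0(7.0) + 0.75(10.1) = 11.30 + 7.00 + 7.58 = 25.88
C7: 0.7(11.3) - 0.6(8.2) = 7.91 - 4.92 = 2.99
The controlling combination is 6, giving 25.88 kPa.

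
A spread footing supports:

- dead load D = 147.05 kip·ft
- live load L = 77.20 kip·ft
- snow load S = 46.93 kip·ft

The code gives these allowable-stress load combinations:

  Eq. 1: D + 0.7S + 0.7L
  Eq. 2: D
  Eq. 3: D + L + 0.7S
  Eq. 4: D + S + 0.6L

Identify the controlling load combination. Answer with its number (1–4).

Combination 3

Eq. 1: 1.0(147.05) + 0.7(46.93) + 0.7(77.20) = 147.05 + 32.85 + 54.04 = 233.94
Eq. 2: 1.0(147.05) = 147.05
Eq. 3: 1.0(147.05) + 1.0(77.20) + 0.7(46.93) = 147.05 + 77.20 + 32.85 = 257.10
Eq. 4: 1.0(147.05) + 1.0(46.93) + 0.6(77.20) = 147.05 + 46.93 + 46.32 = 240.30
The largest value is 257.10 kip·ft from combination 3.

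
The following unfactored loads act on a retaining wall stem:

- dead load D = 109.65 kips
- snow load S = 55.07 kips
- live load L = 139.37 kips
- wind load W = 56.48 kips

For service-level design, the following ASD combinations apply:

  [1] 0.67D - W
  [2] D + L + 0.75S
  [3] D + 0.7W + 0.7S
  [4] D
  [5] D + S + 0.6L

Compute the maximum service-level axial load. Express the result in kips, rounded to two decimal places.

[1] 0.67(109.65) - 1.0(56.48) = 73.47 - 56.48 = 16.99
[2] 1.0(109.65) + 1.0(139.37) + 0.75(55.07) = 109.65 + 139.37 + 41.30 = 290.32
[3] 1.0(109.65) + 0.7(56.48) + 0.7(55.07) = 109.65 + 39.54 + 38.55 = 187.74
[4] 1.0(109.65) = 109.65
[5] 1.0(109.65) + 1.0(55.07) + 0.6(139.37) = 109.65 + 55.07 + 83.62 = 248.34
Combination 2 governs: P = 290.32 kips.

290.32 kips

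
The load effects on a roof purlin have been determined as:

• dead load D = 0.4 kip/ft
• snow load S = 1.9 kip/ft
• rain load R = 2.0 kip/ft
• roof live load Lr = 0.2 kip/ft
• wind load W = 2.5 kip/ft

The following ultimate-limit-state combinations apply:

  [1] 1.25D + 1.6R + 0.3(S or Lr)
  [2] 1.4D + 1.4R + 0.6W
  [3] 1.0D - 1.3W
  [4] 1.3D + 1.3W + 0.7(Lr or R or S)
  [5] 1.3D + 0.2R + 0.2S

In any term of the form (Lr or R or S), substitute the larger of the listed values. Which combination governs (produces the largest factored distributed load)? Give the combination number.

Combination 4

(S or Lr) → S = 1.9 kip/ft; (Lr or R or S) → R = 2.0 kip/ft.
[1] 1.25(0.4) + 1.6(2.0) + 0.3(1.9) = 0.5 + 3.2 + 0.6 = 4.3
[2] 1.4(0.4) + 1.4(2.0) + 0.6(2.5) = 0.6 + 2.8 + 1.5 = 4.9
[3] 1.0(0.4) - 1.3(2.5) = 0.4 - 3.3 = -2.9
[4] 1.3(0.4) + 1.3(2.5) + 0.7(2.0) = 0.5 + 3.3 + 1.4 = 5.2
[5] 1.3(0.4) + 0.2(2.0) + 0.2(1.9) = 0.5 + 0.4 + 0.4 = 1.3
The largest value is 5.2 kip/ft from combination 4.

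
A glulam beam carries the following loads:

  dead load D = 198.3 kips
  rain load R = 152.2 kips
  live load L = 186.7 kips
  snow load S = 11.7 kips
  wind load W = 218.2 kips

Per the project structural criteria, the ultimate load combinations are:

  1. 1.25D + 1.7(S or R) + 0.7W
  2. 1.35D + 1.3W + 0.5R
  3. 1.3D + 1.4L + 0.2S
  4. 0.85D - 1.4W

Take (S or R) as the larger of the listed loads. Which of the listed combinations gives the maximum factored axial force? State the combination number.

Combination 1

(S or R) → R = 152.2 kips.
1. 1.25(198.3) + 1.7(152.2) + 0.7(218.2) = 659.4
2. 1.35(198.3) + 1.3(218.2) + 0.5(152.2) = 267.7 + 283.7 + 76.1 = 627.5
3. 1.3(198.3) + 1.4(186.7) + 0.2(11.7) = 257.8 + 261.4 + 2.3 = 521.5
4. 0.85(198.3) - 1.4(218.2) = 168.6 - 305.5 = -136.9
The largest value is 659.4 kips from combination 1.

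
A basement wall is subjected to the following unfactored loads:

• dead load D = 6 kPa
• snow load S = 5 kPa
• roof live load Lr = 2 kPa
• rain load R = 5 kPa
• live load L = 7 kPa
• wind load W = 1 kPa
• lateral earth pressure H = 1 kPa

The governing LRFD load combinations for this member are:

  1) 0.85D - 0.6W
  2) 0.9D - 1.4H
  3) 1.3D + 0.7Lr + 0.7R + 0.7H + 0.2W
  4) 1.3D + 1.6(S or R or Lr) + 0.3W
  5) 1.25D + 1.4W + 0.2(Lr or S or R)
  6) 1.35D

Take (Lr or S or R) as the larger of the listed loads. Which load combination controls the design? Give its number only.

Combination 4

(S or R or Lr) → S = 5 kPa; (Lr or S or R) → S = 5 kPa.
1) 0.85(6) - 0.6(1) = 5.1 - 0.6 = 4.5
2) 0.9(6) - 1.4(1) = 5.4 - 1.4 = 4.0
3) 1.3(6) + 0.7(2) + 0.7(5) + 0.7(1) + 0.2(1) = 7.8 + 1.4 + 3.5 + 0.7 + 0.2 = 13.6
4) 1.3(6) + 1.6(5) + 0.3(1) = 7.8 + 8.0 + 0.3 = 16.1
5) 1.25(6) + 1.4(1) + 0.2(5) = 7.5 + 1.4 + 1.0 = 9.9
6) 1.35(6) = 8.1
The largest value is 16.1 kPa from combination 4.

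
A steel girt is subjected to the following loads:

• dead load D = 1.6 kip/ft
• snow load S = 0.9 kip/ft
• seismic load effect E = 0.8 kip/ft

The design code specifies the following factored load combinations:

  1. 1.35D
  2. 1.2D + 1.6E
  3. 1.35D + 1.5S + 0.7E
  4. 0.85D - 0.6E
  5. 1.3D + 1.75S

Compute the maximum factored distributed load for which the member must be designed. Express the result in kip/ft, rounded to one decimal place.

1. 1.35(1.6) = 2.2
2. 1.2(1.6) + 1.6(0.8) = 3.2
3. 1.35(1.6) + 1.5(0.9) + 0.7(0.8) = 4.1
4. 0.85(1.6) - 0.6(0.8) = 0.9
5. 1.3(1.6) + 1.75(0.9) = 3.7
Combination 3 governs: w_u = 4.1 kip/ft.

4.1 kip/ft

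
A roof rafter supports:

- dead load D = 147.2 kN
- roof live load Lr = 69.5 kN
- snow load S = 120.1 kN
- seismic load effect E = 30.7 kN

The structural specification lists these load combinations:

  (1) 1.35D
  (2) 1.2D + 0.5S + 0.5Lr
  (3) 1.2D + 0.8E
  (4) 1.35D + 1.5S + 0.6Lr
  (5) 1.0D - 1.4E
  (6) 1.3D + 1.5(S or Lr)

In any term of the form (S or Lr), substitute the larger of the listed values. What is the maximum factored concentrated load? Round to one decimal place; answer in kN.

420.6 kN

(S or Lr) → S = 120.1 kN.
(1) 1.35(147.2) = 198.7
(2) 1.2(147.2) + 0.5(120.1) + 0.5(69.5) = 271.4
(3) 1.2(147.2) + 0.8(30.7) = 176.6 + 24.6 = 201.2
(4) 1.35(147.2) + 1.5(120.1) + 0.6(69.5) = 198.7 + 180.2 + 41.7 = 420.6
(5) 1.0(147.2) - 1.4(30.7) = 147.2 - 43.0 = 104.2
(6) 1.3(147.2) + 1.5(120.1) = 371.5
Combination 4 governs: P_u = 420.6 kN.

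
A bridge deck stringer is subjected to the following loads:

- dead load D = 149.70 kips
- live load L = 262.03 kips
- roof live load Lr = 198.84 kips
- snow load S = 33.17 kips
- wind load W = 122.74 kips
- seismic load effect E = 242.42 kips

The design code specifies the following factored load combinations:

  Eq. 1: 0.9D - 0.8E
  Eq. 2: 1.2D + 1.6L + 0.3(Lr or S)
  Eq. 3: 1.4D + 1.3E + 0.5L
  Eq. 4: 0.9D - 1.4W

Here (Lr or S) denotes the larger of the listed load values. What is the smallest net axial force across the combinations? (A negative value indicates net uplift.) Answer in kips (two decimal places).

(Lr or S) → Lr = 198.84 kips.
Eq. 1: 0.9(149.70) - 0.8(242.42) = 134.73 - 193.94 = -59.21
Eq. 2: 1.2(149.70) + 1.6(262.03) + 0.3(198.84) = 179.64 + 419.25 + 59.65 = 658.54
Eq. 3: 1.4(149.70) + 1.3(242.42) + 0.5(262.03) = 655.74
Eq. 4: 0.9(149.70) - 1.4(122.74) = 134.73 - 171.84 = -37.11
Combination 1 gives the minimum: -59.21 kips.

-59.21 kips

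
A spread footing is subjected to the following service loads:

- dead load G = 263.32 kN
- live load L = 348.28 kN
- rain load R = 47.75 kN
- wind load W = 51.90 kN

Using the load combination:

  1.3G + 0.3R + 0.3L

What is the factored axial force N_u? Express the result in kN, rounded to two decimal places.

461.13 kN

1.3(263.32) + 0.3(47.75) + 0.3(348.28) = 342.32 + 14.33 + 104.48 = 461.13
N_u = 461.13 kN.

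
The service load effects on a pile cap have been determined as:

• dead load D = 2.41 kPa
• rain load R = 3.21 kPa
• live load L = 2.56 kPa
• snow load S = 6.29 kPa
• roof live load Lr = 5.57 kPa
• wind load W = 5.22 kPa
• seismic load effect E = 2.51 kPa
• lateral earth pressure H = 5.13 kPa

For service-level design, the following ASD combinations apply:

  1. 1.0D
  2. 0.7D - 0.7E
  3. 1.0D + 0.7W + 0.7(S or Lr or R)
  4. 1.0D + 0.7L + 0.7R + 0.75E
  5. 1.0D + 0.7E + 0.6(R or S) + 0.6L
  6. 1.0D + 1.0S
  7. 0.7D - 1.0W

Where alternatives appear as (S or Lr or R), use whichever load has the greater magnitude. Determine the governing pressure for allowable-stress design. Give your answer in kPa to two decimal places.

(S or Lr or R) → S = 6.29 kPa; (R or S) → S = 6.29 kPa.
1. 1.0(2.41) = 2.41
2. 0.7(2.41) - 0.7(2.51) = -0.07
3. 1.0(2.41) + 0.7(5.22) + 0.7(6.29) = 10.47
4. 1.0(2.41) + 0.7(2.56) + 0.7(3.21) + 0.75(2.51) = 8.33
5. 1.0(2.41) + 0.7(2.51) + 0.6(6.29) + 0.6(2.56) = 9.48
6. 1.0(2.41) + 1.0(6.29) = 8.70
7. 0.7(2.41) - 1.0(5.22) = -3.53
Combination 3 governs: p = 10.47 kPa.

10.47 kPa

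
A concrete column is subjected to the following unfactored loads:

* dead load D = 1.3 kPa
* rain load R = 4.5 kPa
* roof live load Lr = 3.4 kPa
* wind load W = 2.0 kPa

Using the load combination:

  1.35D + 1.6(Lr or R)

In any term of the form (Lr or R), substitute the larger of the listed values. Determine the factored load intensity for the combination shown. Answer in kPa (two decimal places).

(Lr or R) → R = 4.5 kPa.
1.35(1.3) + 1.6(4.5) = 8.96
q_u = 8.96 kPa.

8.96 kPa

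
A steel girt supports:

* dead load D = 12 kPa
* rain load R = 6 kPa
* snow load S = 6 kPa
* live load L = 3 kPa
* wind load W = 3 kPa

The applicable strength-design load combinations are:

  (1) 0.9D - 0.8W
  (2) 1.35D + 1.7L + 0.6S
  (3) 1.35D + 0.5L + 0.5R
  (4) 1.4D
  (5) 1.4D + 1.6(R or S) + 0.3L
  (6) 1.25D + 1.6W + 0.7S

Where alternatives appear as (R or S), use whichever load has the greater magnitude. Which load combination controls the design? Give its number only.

Combination 5

(R or S) → R = 6 kPa.
(1) 0.9(12) - 0.8(3) = 8.4
(2) 1.35(12) + 1.7(3) + 0.6(6) = 24.9
(3) 1.35(12) + 0.5(3) + 0.5(6) = 20.7
(4) 1.4(12) = 16.8
(5) 1.4(12) + 1.6(6) + 0.3(3) = 27.3
(6) 1.25(12) + 1.6(3) + 0.7(6) = 24.0
The largest value is 27.3 kPa from combination 5.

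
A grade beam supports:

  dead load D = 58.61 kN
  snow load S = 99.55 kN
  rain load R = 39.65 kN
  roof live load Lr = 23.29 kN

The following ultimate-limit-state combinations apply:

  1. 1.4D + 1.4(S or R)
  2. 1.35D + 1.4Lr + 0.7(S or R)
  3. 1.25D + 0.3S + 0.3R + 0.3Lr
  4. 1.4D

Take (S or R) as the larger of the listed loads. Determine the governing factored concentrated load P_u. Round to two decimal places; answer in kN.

(S or R) → S = 99.55 kN.
1. 1.4(58.61) + 1.4(99.55) = 82.05 + 139.37 = 221.42
2. 1.35(58.61) + 1.4(23.29) + 0.7(99.55) = 181.41
3. 1.25(58.61) + 0.3(99.55) + 0.3(39.65) + 0.3(23.29) = 122.01
4. 1.4(58.61) = 82.05
The controlling combination is 1, giving 221.42 kN.

221.42 kN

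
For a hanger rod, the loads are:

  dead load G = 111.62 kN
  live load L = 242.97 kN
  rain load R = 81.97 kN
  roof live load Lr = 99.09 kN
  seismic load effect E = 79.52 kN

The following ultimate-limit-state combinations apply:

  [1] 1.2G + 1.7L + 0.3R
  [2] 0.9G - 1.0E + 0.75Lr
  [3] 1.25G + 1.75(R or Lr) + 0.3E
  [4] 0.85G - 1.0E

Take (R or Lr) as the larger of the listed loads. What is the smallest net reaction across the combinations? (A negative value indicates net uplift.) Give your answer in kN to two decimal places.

(R or Lr) → Lr = 99.09 kN.
[1] 1.2(111.62) + 1.7(242.97) + 0.3(81.97) = 133.94 + 413.05 + 24.59 = 571.58
[2] 0.9(111.62) - 1.0(79.52) + 0.75(99.09) = 100.46 - 79.52 + 74.32 = 95.26
[3] 1.25(111.62) + 1.75(99.09) + 0.3(79.52) = 336.79
[4] 0.85(111.62) - 1.0(79.52) = 94.88 - 79.52 = 15.36
Combination 4 gives the minimum: 15.36 kN.

15.36 kN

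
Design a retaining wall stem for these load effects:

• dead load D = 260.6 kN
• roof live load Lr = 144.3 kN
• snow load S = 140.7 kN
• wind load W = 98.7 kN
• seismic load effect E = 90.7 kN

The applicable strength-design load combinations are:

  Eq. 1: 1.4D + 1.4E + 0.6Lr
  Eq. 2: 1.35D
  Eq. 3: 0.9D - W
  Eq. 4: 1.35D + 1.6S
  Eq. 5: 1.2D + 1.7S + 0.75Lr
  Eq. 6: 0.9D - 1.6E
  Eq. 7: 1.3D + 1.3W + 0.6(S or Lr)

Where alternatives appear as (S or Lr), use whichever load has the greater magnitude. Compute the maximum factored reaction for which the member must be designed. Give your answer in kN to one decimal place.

(S or Lr) → Lr = 144.3 kN.
Eq. 1: 1.4(260.6) + 1.4(90.7) + 0.6(144.3) = 364.8 + 127.0 + 86.6 = 578.4
Eq. 2: 1.35(260.6) = 351.8
Eq. 3: 0.9(260.6) - 1.0(98.7) = 234.5 - 98.7 = 135.8
Eq. 4: 1.35(260.6) + 1.6(140.7) = 351.8 + 225.1 = 576.9
Eq. 5: 1.2(260.6) + 1.7(140.7) + 0.75(144.3) = 312.7 + 239.2 + 108.2 = 660.1
Eq. 6: 0.9(260.6) - 1.6(90.7) = 234.5 - 145.1 = 89.4
Eq. 7: 1.3(260.6) + 1.3(98.7) + 0.6(144.3) = 338.8 + 128.3 + 86.6 = 553.7
The controlling combination is 5, giving 660.1 kN.

660.1 kN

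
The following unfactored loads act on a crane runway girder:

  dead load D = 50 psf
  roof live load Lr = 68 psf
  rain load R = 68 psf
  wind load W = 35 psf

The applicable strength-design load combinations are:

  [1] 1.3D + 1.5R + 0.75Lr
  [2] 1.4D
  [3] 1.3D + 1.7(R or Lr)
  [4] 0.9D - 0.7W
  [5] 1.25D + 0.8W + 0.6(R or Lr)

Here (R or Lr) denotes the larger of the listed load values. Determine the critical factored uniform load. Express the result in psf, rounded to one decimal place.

218.0 psf

(R or Lr) → R = 68 psf.
[1] 1.3(50) + 1.5(68) + 0.75(68) = 218.0
[2] 1.4(50) = 70.0
[3] 1.3(50) + 1.7(68) = 180.6
[4] 0.9(50) - 0.7(35) = 20.5
[5] 1.25(50) + 0.8(35) + 0.6(68) = 131.3
The controlling combination is 1, giving 218.0 psf.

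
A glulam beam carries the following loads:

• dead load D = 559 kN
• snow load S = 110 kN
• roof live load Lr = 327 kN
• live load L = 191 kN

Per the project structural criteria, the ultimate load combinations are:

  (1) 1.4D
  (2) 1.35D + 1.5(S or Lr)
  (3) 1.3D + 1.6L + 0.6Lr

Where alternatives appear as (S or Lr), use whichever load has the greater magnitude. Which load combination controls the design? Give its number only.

(S or Lr) → Lr = 327 kN.
(1) 1.4(559) = 782.60
(2) 1.35(559) + 1.5(327) = 1245.15
(3) 1.3(559) + 1.6(191) + 0.6(327) = 1228.50
The largest value is 1245.15 kN from combination 2.

Combination 2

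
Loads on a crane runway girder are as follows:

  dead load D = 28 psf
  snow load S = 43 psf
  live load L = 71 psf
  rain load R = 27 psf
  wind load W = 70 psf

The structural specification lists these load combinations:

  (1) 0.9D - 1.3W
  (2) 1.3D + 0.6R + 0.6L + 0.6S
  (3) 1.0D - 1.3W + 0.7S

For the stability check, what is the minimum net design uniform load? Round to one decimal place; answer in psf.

-65.8 psf

(1) 0.9(28) - 1.3(70) = 25.2 - 91.0 = -65.8
(2) 1.3(28) + 0.6(27) + 0.6(71) + 0.6(43) = 36.4 + 16.2 + 42.6 + 25.8 = 121.0
(3) 1.0(28) - 1.3(70) + 0.7(43) = 28.0 - 91.0 + 30.1 = -32.9
Combination 1 gives the minimum: -65.8 psf.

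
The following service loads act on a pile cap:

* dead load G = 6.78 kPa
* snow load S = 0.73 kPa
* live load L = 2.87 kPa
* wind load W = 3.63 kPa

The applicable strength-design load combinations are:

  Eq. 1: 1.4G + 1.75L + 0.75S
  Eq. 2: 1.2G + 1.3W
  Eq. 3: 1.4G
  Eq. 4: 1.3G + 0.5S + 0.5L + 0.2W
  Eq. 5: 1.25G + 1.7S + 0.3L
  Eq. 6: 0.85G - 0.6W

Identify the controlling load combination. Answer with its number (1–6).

Eq. 1: 1.4(6.78) + 1.75(2.87) + 0.75(0.73) = 9.49 + 5.02 + 0.55 = 15.06
Eq. 2: 1.2(6.78) + 1.3(3.63) = 8.14 + 4.72 = 12.86
Eq. 3: 1.4(6.78) = 9.49
Eq. 4: 1.3(6.78) + 0.5(0.73) + 0.5(2.87) + 0.2(3.63) = 11.34
Eq. 5: 1.25(6.78) + 1.7(0.73) + 0.3(2.87) = 8.48 + 1.24 + 0.86 = 10.58
Eq. 6: 0.85(6.78) - 0.6(3.63) = 3.59
The largest value is 15.06 kPa from combination 1.

Combination 1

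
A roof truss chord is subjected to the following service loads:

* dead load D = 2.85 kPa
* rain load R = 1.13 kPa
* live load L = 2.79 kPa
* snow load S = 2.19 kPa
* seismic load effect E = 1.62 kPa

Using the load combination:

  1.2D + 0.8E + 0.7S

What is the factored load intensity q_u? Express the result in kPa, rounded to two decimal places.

6.25 kPa

1.2(2.85) + 0.8(1.62) + 0.7(2.19) = 6.25
q_u = 6.25 kPa.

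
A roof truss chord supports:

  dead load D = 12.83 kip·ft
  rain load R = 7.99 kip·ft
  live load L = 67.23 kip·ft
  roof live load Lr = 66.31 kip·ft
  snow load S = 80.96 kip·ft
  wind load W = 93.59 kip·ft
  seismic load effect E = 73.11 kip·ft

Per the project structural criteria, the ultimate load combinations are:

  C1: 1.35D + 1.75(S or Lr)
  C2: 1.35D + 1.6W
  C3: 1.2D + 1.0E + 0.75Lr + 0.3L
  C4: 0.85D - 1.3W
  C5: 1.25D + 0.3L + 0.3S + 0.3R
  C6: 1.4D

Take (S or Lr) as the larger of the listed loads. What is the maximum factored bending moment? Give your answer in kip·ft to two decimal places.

(S or Lr) → S = 80.96 kip·ft.
C1: 1.35(12.83) + 1.75(80.96) = 17.32 + 141.68 = 159.00
C2: 1.35(12.83) + 1.6(93.59) = 17.32 + 149.74 = 167.06
C3: 1.2(12.83) + 1.0(73.11) + 0.75(66.31) + 0.3(67.23) = 15.40 + 73.11 + 49.73 + 20.17 = 158.41
C4: 0.85(12.83) - 1.3(93.59) = 10.91 - 121.67 = -110.76
C5: 1.25(12.83) + 0.3(67.23) + 0.3(80.96) + 0.3(7.99) = 62.89
C6: 1.4(12.83) = 17.96
Maximum is from combination 2.

167.06 kip·ft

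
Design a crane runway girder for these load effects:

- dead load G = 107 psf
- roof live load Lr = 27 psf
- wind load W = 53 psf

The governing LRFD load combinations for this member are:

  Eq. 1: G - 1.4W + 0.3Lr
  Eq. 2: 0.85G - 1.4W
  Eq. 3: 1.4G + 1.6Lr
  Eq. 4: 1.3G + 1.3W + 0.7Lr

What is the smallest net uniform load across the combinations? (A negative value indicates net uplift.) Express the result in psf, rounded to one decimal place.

Eq. 1: 1.0(107) - 1.4(53) + 0.3(27) = 40.9
Eq. 2: 0.85(107) - 1.4(53) = 16.8
Eq. 3: 1.4(107) + 1.6(27) = 193.0
Eq. 4: 1.3(107) + 1.3(53) + 0.7(27) = 226.9
Combination 2 gives the minimum: 16.8 psf.

16.8 psf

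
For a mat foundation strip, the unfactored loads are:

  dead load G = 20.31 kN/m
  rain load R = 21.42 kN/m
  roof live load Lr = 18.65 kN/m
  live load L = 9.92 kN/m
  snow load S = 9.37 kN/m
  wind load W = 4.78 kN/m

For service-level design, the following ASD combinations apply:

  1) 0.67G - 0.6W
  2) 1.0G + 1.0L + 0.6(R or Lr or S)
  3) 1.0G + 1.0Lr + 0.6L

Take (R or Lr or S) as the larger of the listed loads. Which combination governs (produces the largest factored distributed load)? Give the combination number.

Combination 3

(R or Lr or S) → R = 21.42 kN/m.
1) 0.67(20.31) - 0.6(4.78) = 13.61 - 2.87 = 10.74
2) 1.0(20.31) + 1.0(9.92) + 0.6(21.42) = 20.31 + 9.92 + 12.85 = 43.08
3) 1.0(20.31) + 1.0(18.65) + 0.6(9.92) = 20.31 + 18.65 + 5.95 = 44.91
The largest value is 44.91 kN/m from combination 3.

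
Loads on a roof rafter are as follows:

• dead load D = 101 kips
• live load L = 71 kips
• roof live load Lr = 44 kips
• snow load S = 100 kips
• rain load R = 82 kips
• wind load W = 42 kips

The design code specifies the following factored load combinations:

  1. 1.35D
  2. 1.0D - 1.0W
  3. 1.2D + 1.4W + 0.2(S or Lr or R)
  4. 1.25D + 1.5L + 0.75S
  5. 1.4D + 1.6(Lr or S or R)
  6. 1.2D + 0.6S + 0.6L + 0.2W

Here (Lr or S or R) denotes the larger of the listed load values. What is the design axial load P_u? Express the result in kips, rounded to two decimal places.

307.75 kips

(S or Lr or R) → S = 100 kips; (Lr or S or R) → S = 100 kips.
1. 1.35(101) = 136.35
2. 1.0(101) - 1.0(42) = 59.00
3. 1.2(101) + 1.4(42) + 0.2(100) = 200.00
4. 1.25(101) + 1.5(71) + 0.75(100) = 307.75
5. 1.4(101) + 1.6(100) = 301.40
6. 1.2(101) + 0.6(100) + 0.6(71) + 0.2(42) = 232.20
Maximum is from combination 4.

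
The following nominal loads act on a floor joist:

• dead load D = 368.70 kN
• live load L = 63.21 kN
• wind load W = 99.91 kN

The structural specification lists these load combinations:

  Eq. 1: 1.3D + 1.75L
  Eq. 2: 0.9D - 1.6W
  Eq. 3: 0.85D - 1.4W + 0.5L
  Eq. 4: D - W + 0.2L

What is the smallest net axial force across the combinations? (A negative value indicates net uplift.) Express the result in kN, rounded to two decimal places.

171.97 kN

Eq. 1: 1.3(368.70) + 1.75(63.21) = 589.93
Eq. 2: 0.9(368.70) - 1.6(99.91) = 171.97
Eq. 3: 0.85(368.70) - 1.4(99.91) + 0.5(63.21) = 205.13
Eq. 4: 1.0(368.70) - 1.0(99.91) + 0.2(63.21) = 281.43
Combination 2 gives the minimum: 171.97 kN.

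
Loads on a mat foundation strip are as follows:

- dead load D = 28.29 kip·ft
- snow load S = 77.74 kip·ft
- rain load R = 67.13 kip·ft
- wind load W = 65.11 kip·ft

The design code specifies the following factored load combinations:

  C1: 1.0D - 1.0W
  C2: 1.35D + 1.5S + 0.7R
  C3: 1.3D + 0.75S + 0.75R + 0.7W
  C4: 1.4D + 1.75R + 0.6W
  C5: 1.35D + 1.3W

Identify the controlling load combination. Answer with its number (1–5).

C1: 1.0(28.29) - 1.0(65.11) = 28.29 - 65.11 = -36.82
C2: 1.35(28.29) + 1.5(77.74) + 0.7(67.13) = 38.19 + 116.61 + 46.99 = 201.79
C3: 1.3(28.29) + 0.75(77.74) + 0.75(67.13) + 0.7(65.11) = 191.01
C4: 1.4(28.29) + 1.75(67.13) + 0.6(65.11) = 196.15
C5: 1.35(28.29) + 1.3(65.11) = 38.19 + 84.64 = 122.83
The largest value is 201.79 kip·ft from combination 2.

Combination 2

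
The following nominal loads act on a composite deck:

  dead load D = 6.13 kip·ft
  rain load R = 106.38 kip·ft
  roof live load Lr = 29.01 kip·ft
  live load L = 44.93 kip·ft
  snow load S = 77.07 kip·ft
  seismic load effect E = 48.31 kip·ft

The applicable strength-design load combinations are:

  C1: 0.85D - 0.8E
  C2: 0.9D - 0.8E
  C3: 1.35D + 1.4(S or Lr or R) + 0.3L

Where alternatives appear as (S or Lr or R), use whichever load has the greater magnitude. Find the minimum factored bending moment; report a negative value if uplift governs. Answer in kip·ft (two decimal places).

-33.44 kip·ft

(S or Lr or R) → R = 106.38 kip·ft.
C1: 0.85(6.13) - 0.8(48.31) = 5.21 - 38.65 = -33.44
C2: 0.9(6.13) - 0.8(48.31) = 5.52 - 38.65 = -33.13
C3: 1.35(6.13) + 1.4(106.38) + 0.3(44.93) = 8.28 + 148.93 + 13.48 = 170.69
Combination 1 gives the minimum: -33.44 kip·ft.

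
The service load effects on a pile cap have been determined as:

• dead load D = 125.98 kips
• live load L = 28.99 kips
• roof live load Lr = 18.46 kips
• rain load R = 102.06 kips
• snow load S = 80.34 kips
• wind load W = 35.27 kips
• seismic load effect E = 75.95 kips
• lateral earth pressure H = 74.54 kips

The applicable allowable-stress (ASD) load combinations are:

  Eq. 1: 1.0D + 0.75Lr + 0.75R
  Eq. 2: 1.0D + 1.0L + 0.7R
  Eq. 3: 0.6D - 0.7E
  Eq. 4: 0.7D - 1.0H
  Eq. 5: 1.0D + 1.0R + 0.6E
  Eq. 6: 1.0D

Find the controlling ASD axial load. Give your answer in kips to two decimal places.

Eq. 1: 1.0(125.98) + 0.75(18.46) + 0.75(102.06) = 216.37
Eq. 2: 1.0(125.98) + 1.0(28.99) + 0.7(102.06) = 125.98 + 28.99 + 71.44 = 226.41
Eq. 3: 0.6(125.98) - 0.7(75.95) = 75.59 - 53.17 = 22.42
Eq. 4: 0.7(125.98) - 1.0(74.54) = 88.19 - 74.54 = 13.65
Eq. 5: 1.0(125.98) + 1.0(102.06) + 0.6(75.95) = 125.98 + 102.06 + 45.57 = 273.61
Eq. 6: 1.0(125.98) = 125.98
Maximum is from combination 5.

273.61 kips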